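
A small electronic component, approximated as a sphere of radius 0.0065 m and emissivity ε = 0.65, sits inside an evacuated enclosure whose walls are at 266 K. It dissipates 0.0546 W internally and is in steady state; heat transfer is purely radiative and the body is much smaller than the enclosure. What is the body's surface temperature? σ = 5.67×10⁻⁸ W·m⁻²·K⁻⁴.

T ≈ 297 K

For a small grey body in a large enclosure, net radiated power = εσA(T⁴ − T_w⁴).
Steady state: P = εσA(T⁴ − T_w⁴) with A = 4πr² = 5.309×10⁻⁴ m².
T⁴ = P/(εσA) + T_w⁴ = 0.0546/(0.65·5.67×10⁻⁸·5.309×10⁻⁴) + (266)⁴
    = 2.790×10⁹ + 5.006×10⁹ = 7.797×10⁹ K⁴.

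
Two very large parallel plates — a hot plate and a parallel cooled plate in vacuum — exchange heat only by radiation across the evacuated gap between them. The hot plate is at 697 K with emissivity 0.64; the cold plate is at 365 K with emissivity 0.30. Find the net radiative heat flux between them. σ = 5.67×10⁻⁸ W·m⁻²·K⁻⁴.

q ≈ 3180 W/m²

For two infinite grey parallel plates, q = σ(T₁⁴ − T₂⁴)/(1/ε₁ + 1/ε₂ − 1).
T₁⁴ − T₂⁴ = 2.360×10¹¹ − 1.775×10¹⁰ = 2.183×10¹¹ K⁴.
1/ε₁ + 1/ε₂ − 1 = 1.562 + 3.333 − 1 = 3.896.
q = 5.67×10⁻⁸ × 2.183×10¹¹ / 3.896.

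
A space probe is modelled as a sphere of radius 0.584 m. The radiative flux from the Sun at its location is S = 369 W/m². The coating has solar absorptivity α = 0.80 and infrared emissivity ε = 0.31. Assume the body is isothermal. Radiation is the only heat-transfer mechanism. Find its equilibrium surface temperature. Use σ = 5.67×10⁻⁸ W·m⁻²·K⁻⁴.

At equilibrium, absorbed power = emitted power.
Absorbing cross-section = πr² = 1.071 m²; emitting surface = 4πr² = 4.286 m² (ratio 4).
αS·A_cross = εσ·A_surf·T⁴  ⇒  T⁴ = αS/(ε·4σ).
T⁴ = 0.800·369/(0.31·4·5.67×10⁻⁸) = 4.199×10⁹ K⁴.
T = (4.199×10⁹)^(1/4).

T ≈ 255 K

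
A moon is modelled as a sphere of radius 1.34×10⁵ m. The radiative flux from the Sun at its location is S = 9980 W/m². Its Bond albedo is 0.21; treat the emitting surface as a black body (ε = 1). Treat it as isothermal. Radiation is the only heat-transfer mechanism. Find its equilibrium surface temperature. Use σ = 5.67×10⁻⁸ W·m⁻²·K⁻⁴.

At equilibrium, absorbed power = emitted power.
Absorbing cross-section = πr² = 5.641×10¹⁰ m²; emitting surface = 4πr² = 2.256×10¹¹ m² (ratio 4).
(1−a)S·A_cross = εσ·A_surf·T⁴  ⇒  T⁴ = (1−a)S/(4σ).
T⁴ = 0.790·9980/(4·5.67×10⁻⁸) = 3.476×10¹⁰ K⁴.
T = (3.476×10¹⁰)^(1/4).

T ≈ 432 K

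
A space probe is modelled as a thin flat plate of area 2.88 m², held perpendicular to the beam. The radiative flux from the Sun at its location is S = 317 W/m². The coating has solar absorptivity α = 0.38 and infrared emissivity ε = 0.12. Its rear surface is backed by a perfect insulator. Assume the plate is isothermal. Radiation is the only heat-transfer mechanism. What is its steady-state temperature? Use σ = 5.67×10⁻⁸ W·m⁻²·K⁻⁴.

T ≈ 365 K

At equilibrium, absorbed power = emitted power.
Absorbing cross-section = A = 2.880 m²; emitting surface = A = 2.880 m² (ratio 1).
αS·A_cross = εσ·A_surf·T⁴  ⇒  T⁴ = αS/(ε·1σ).
T⁴ = 0.380·317/(0.12·1·5.67×10⁻⁸) = 1.770×10¹⁰ K⁴.
T = (1.770×10¹⁰)^(1/4).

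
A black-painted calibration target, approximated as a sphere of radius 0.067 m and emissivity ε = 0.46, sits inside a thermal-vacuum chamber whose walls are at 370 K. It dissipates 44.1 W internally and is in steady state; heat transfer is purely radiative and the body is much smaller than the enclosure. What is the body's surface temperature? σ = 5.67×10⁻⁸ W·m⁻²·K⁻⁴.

For a small grey body in a large enclosure, net radiated power = εσA(T⁴ − T_w⁴).
Steady state: P = εσA(T⁴ − T_w⁴) with A = 4πr² = 0.05641 m².
T⁴ = P/(εσA) + T_w⁴ = 44.1/(0.46·5.67×10⁻⁸·0.05641) + (370)⁴
    = 2.997×10¹⁰ + 1.874×10¹⁰ = 4.872×10¹⁰ K⁴.

T ≈ 470 K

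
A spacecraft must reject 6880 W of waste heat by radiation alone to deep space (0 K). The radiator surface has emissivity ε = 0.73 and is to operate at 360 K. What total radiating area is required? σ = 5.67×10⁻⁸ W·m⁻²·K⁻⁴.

P = εσA T⁴ ⇒ A = P/(εσT⁴).
T⁴ = 1.680×10¹⁰ K⁴.
A = 6880/(0.73 × 5.67×10⁻⁸ × 1.680×10¹⁰).

A ≈ 9.90 m²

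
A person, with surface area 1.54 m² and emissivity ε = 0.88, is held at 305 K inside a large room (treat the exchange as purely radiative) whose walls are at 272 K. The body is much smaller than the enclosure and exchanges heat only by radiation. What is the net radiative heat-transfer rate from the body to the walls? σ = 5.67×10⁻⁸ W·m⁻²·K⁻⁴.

For a small grey body in a large enclosure: P_net = εσA(T_body⁴ − T_wall⁴).
A = 1.54 m²; T_body⁴ − T_wall⁴ = 8.654×10⁹ − 5.474×10⁹ = 3.180×10⁹ K⁴.
|P_net| = 0.88·5.67×10⁻⁸·1.540·3.180×10⁹.

P_net ≈ 244 W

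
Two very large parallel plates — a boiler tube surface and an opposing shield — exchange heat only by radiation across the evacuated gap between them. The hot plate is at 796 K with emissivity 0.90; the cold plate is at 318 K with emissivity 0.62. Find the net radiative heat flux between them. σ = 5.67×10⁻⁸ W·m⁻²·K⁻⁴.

For two infinite grey parallel plates, q = σ(T₁⁴ − T₂⁴)/(1/ε₁ + 1/ε₂ − 1).
T₁⁴ − T₂⁴ = 4.015×10¹¹ − 1.023×10¹⁰ = 3.912×10¹¹ K⁴.
1/ε₁ + 1/ε₂ − 1 = 1.111 + 1.613 − 1 = 1.724.
q = 5.67×10⁻⁸ × 3.912×10¹¹ / 1.724.

q ≈ 12900 W/m²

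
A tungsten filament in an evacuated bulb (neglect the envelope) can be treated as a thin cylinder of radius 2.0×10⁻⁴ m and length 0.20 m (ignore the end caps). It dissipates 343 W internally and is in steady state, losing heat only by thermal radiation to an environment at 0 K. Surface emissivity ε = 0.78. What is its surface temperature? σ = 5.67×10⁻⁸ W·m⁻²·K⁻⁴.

Steady state: internal power = radiated power, P = εσA T⁴.
Radiating area A = 2πrL = 2.513×10⁻⁴ m².
T⁴ = P/(εσA) = 343/(0.78·5.67×10⁻⁸·2.513×10⁻⁴) = 3.086×10¹³ K⁴.
T = (3.086×10¹³)^(1/4).

T ≈ 2360 K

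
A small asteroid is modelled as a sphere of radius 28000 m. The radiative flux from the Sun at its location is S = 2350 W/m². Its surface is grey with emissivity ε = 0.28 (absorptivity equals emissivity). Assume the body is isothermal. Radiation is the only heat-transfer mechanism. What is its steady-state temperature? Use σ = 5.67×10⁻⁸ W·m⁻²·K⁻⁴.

T ≈ 319 K

At equilibrium, absorbed power = emitted power.
Absorbing cross-section = πr² = 2.463×10⁹ m²; emitting surface = 4πr² = 9.852×10⁹ m² (ratio 4).
εS·A_cross = εσ·A_surf·T⁴  ⇒  T⁴ = S/(4σ)   (ε cancels).
T⁴ = 2350/(4·5.67×10⁻⁸) = 1.036×10¹⁰ K⁴.
T = (1.036×10¹⁰)^(1/4).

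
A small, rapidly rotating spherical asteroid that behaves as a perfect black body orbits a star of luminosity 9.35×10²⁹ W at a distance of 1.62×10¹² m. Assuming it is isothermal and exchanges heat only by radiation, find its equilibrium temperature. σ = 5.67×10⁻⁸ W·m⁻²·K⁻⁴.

First find the stellar flux at distance d: S = L/(4πd²) = 9.35×10²⁹/(4π·(1.62×10¹²)²) = 28350 W/m².
For an isothermal sphere, absorbed (1−a)S·πr² = emitted σ·4πr²·T⁴, so T⁴ = (1−a)S/(4σ).
T⁴ = 1.00·28350/(4·5.67×10⁻⁸) = 1.250×10¹¹ K⁴.

T ≈ 595 K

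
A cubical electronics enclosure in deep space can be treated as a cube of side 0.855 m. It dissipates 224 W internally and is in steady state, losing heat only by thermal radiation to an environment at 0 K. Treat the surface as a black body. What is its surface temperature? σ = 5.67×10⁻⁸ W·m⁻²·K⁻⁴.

Steady state: internal power = radiated power, P = εσA T⁴.
Radiating area A = 6L² = 4.386 m².
T⁴ = P/(εσA) = 224/(1.0·5.67×10⁻⁸·4.386) = 9.007×10⁸ K⁴.
T = (9.007×10⁸)^(1/4).

T ≈ 173 K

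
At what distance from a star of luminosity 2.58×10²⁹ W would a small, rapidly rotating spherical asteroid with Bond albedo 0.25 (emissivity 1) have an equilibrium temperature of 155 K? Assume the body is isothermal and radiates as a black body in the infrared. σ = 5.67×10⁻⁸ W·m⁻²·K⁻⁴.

d ≈ 1.08×10¹³ m

For an isothermal black-emitting sphere, (1−a)S·πr² = σ·4πr²·T⁴ ⇒ S = 4σT⁴/(1−a).
S = 4·5.67×10⁻⁸·(155)⁴/0.750 = 174.5 W/m².
Flux falls as S = L/(4πd²), so d = √(L/(4πS)) = √(2.58×10²⁹/(4π·174.5)).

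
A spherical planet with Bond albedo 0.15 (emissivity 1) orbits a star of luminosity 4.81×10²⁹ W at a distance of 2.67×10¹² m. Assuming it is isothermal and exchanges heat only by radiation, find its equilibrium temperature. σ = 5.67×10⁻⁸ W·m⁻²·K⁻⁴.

T ≈ 377 K

First find the stellar flux at distance d: S = L/(4πd²) = 4.81×10²⁹/(4π·(2.67×10¹²)²) = 5369 W/m².
For an isothermal sphere, absorbed (1−a)S·πr² = emitted σ·4πr²·T⁴, so T⁴ = (1−a)S/(4σ).
T⁴ = 0.850·5369/(4·5.67×10⁻⁸) = 2.012×10¹⁰ K⁴.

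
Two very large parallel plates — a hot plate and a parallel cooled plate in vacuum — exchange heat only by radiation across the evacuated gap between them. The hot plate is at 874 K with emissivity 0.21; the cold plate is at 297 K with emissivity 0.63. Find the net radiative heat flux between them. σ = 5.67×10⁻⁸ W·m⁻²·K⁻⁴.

For two infinite grey parallel plates, q = σ(T₁⁴ − T₂⁴)/(1/ε₁ + 1/ε₂ − 1).
T₁⁴ − T₂⁴ = 5.835×10¹¹ − 7.781×10⁹ = 5.757×10¹¹ K⁴.
1/ε₁ + 1/ε₂ − 1 = 4.762 + 1.587 − 1 = 5.349.
q = 5.67×10⁻⁸ × 5.757×10¹¹ / 5.349.

q ≈ 6100 W/m²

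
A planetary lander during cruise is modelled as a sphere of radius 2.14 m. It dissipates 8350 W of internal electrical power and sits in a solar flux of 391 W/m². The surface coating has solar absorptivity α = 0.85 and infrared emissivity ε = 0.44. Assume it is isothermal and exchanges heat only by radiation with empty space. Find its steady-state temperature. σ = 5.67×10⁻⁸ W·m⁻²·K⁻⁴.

At steady state, absorbed solar power + internal power = radiated power.
Absorbed: α·S·A_cross = 0.85·391·14.39 = 4782 W (cross-section πr²).
Total input = 4782 + 8350 = 13130 W.
Radiated: εσ·A_surf·T⁴ with A_surf = 4πr² = 57.55 m².
T⁴ = 13130/(0.44·5.67×10⁻⁸·57.55) = 9.146×10⁹ K⁴.

T ≈ 309 K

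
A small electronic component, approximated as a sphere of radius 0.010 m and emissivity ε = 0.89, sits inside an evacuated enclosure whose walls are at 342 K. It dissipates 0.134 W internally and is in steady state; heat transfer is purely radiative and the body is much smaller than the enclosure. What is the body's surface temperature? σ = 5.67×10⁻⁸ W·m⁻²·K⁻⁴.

T ≈ 355 K

For a small grey body in a large enclosure, net radiated power = εσA(T⁴ − T_w⁴).
Steady state: P = εσA(T⁴ − T_w⁴) with A = 4πr² = 0.001257 m².
T⁴ = P/(εσA) + T_w⁴ = 0.134/(0.89·5.67×10⁻⁸·0.001257) + (342)⁴
    = 2.113×10⁹ + 1.368×10¹⁰ = 1.579×10¹⁰ K⁴.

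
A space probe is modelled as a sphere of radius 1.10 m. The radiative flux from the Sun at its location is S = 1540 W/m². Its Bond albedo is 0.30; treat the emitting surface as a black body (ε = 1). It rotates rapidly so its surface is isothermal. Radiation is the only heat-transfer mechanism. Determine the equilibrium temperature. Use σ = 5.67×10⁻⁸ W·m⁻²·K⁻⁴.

T ≈ 263 K

At equilibrium, absorbed power = emitted power.
Absorbing cross-section = πr² = 3.801 m²; emitting surface = 4πr² = 15.21 m² (ratio 4).
(1−a)S·A_cross = εσ·A_surf·T⁴  ⇒  T⁴ = (1−a)S/(4σ).
T⁴ = 0.700·1540/(4·5.67×10⁻⁸) = 4.753×10⁹ K⁴.
T = (4.753×10⁹)^(1/4).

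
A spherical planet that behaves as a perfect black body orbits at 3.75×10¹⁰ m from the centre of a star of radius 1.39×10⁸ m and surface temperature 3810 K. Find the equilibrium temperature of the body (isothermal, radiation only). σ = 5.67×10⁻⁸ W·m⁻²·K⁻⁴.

T ≈ 164 K

The star's surface emits σT_*⁴; at distance d the flux is S = σT_*⁴(R_*/d)².
S = 5.67×10⁻⁸·(3810)⁴·(1.39×10⁸/3.75×10¹⁰)² = 164.2 W/m².
For an isothermal sphere T⁴ = (1−a)S/(4σ) = 7.238×10⁸ K⁴.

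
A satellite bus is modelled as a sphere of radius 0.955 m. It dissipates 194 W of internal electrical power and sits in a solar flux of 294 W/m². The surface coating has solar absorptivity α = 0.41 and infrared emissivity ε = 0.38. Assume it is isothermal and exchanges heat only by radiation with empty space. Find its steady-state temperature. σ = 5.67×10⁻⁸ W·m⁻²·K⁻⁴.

T ≈ 216 K

At steady state, absorbed solar power + internal power = radiated power.
Absorbed: α·S·A_cross = 0.41·294·2.865 = 345.4 W (cross-section πr²).
Total input = 345.4 + 194 = 539.4 W.
Radiated: εσ·A_surf·T⁴ with A_surf = 4πr² = 11.46 m².
T⁴ = 539.4/(0.38·5.67×10⁻⁸·11.46) = 2.184×10⁹ K⁴.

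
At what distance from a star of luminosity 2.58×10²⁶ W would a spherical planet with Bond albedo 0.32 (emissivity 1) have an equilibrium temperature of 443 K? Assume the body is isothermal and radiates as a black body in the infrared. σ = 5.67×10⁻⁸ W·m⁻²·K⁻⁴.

d ≈ 4.00×10¹⁰ m

For an isothermal black-emitting sphere, (1−a)S·πr² = σ·4πr²·T⁴ ⇒ S = 4σT⁴/(1−a).
S = 4·5.67×10⁻⁸·(443)⁴/0.680 = 12850 W/m².
Flux falls as S = L/(4πd²), so d = √(L/(4πS)) = √(2.58×10²⁶/(4π·12850)).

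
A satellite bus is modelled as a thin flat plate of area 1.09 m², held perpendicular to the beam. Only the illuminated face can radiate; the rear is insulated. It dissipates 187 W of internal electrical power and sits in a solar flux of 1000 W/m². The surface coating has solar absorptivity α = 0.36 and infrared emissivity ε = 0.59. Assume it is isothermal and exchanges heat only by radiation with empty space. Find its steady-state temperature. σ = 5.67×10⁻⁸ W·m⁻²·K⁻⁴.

T ≈ 355 K

At steady state, absorbed solar power + internal power = radiated power.
Absorbed: α·S·A_cross = 0.36·1000·1.090 = 392.4 W (cross-section A).
Total input = 392.4 + 187 = 579.4 W.
Radiated: εσ·A_surf·T⁴ with A_surf = A = 1.090 m².
T⁴ = 579.4/(0.59·5.67×10⁻⁸·1.090) = 1.589×10¹⁰ K⁴.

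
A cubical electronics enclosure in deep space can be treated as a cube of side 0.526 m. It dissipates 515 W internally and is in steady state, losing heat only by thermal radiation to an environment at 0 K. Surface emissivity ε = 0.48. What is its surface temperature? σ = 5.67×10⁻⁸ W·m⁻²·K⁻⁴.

Steady state: internal power = radiated power, P = εσA T⁴.
Radiating area A = 6L² = 1.660 m².
T⁴ = P/(εσA) = 515/(0.48·5.67×10⁻⁸·1.660) = 1.140×10¹⁰ K⁴.
T = (1.140×10¹⁰)^(1/4).

T ≈ 327 K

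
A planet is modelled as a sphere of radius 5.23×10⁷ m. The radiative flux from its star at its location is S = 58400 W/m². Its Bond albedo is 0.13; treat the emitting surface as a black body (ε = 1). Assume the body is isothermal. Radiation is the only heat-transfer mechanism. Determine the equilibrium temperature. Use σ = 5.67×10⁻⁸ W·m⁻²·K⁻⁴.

T ≈ 688 K

At equilibrium, absorbed power = emitted power.
Absorbing cross-section = πr² = 8.593×10¹⁵ m²; emitting surface = 4πr² = 3.437×10¹⁶ m² (ratio 4).
(1−a)S·A_cross = εσ·A_surf·T⁴  ⇒  T⁴ = (1−a)S/(4σ).
T⁴ = 0.870·58400/(4·5.67×10⁻⁸) = 2.240×10¹¹ K⁴.
T = (2.240×10¹¹)^(1/4).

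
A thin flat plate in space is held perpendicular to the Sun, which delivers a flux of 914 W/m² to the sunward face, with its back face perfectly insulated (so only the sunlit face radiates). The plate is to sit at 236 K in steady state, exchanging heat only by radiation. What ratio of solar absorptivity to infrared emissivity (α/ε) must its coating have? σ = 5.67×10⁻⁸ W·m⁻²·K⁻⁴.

α/ε ≈ 0.192

Balance: αS·A = εσ·1A·T⁴ ⇒ α/ε = σT⁴/S.
α/ε = 5.67×10⁻⁸·(236)⁴/914 = 5.67×10⁻⁸·3.102×10⁹/914.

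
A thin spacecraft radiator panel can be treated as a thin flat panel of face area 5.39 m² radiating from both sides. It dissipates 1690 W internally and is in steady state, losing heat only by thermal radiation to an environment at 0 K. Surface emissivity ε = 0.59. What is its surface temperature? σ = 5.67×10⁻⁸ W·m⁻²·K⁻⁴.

Steady state: internal power = radiated power, P = εσA T⁴.
Radiating area A = 2·5.39 = 10.78 m².
T⁴ = P/(εσA) = 1690/(0.59·5.67×10⁻⁸·10.78) = 4.686×10⁹ K⁴.
T = (4.686×10⁹)^(1/4).

T ≈ 262 K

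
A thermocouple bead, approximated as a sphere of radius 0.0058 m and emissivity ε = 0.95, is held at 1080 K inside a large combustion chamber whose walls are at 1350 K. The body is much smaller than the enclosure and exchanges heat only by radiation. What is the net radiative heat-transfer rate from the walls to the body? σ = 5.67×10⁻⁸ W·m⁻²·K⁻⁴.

P_net ≈ 44.7 W

For a small grey body in a large enclosure: P_net = εσA(T_body⁴ − T_wall⁴).
A = 4πr² = 4.227×10⁻⁴ m²; T_body⁴ − T_wall⁴ = 1.360×10¹² − 3.322×10¹² = -1.961×10¹² K⁴.
|P_net| = 0.95·5.67×10⁻⁸·4.227×10⁻⁴·1.961×10¹².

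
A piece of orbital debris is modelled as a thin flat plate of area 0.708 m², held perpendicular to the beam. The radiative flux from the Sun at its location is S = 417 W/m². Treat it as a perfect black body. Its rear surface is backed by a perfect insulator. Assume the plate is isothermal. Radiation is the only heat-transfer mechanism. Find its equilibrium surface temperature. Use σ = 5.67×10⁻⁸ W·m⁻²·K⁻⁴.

T ≈ 293 K

At equilibrium, absorbed power = emitted power.
Absorbing cross-section = A = 0.7080 m²; emitting surface = A = 0.7080 m² (ratio 1).
S·A_cross = εσ·A_surf·T⁴  ⇒  T⁴ = S/(1σ).
T⁴ = 1.00·417/(1·5.67×10⁻⁸) = 7.354×10⁹ K⁴.
T = (7.354×10⁹)^(1/4).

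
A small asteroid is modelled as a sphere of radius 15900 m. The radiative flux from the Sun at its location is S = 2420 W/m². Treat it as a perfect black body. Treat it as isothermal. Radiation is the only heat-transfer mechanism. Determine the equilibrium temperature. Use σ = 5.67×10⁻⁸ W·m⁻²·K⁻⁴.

T ≈ 321 K

At equilibrium, absorbed power = emitted power.
Absorbing cross-section = πr² = 7.942×10⁸ m²; emitting surface = 4πr² = 3.177×10⁹ m² (ratio 4).
S·A_cross = εσ·A_surf·T⁴  ⇒  T⁴ = S/(4σ).
T⁴ = 1.00·2420/(4·5.67×10⁻⁸) = 1.067×10¹⁰ K⁴.
T = (1.067×10¹⁰)^(1/4).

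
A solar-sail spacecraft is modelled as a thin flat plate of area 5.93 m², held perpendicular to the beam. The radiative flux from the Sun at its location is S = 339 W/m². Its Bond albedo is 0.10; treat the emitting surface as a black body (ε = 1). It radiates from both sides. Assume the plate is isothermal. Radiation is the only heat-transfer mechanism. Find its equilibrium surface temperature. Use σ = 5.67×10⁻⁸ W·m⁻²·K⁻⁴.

T ≈ 228 K

At equilibrium, absorbed power = emitted power.
Absorbing cross-section = A = 5.930 m²; emitting surface = 2A = 11.86 m² (ratio 2).
(1−a)S·A_cross = εσ·A_surf·T⁴  ⇒  T⁴ = (1−a)S/(2σ).
T⁴ = 0.900·339/(2·5.67×10⁻⁸) = 2.690×10⁹ K⁴.
T = (2.690×10⁹)^(1/4).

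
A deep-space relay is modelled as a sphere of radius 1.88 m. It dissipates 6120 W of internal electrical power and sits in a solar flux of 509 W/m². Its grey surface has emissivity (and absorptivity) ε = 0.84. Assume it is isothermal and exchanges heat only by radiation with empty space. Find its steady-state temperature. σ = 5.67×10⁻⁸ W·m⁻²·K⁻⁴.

T ≈ 268 K

At steady state, absorbed solar power + internal power = radiated power.
Absorbed: α·S·A_cross = 0.84·509·11.10 = 4747 W (cross-section πr²).
Total input = 4747 + 6120 = 10870 W.
Radiated: εσ·A_surf·T⁴ with A_surf = 4πr² = 44.41 m².
T⁴ = 10870/(0.84·5.67×10⁻⁸·44.41) = 5.137×10⁹ K⁴.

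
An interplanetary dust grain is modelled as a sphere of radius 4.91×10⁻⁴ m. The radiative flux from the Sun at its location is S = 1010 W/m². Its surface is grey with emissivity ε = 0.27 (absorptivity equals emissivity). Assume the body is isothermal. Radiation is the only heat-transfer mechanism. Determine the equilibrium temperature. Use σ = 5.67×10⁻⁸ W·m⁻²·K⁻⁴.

At equilibrium, absorbed power = emitted power.
Absorbing cross-section = πr² = 7.574×10⁻⁷ m²; emitting surface = 4πr² = 3.030×10⁻⁶ m² (ratio 4).
εS·A_cross = εσ·A_surf·T⁴  ⇒  T⁴ = S/(4σ)   (ε cancels).
T⁴ = 1010/(4·5.67×10⁻⁸) = 4.453×10⁹ K⁴.
T = (4.453×10⁹)^(1/4).

T ≈ 258 K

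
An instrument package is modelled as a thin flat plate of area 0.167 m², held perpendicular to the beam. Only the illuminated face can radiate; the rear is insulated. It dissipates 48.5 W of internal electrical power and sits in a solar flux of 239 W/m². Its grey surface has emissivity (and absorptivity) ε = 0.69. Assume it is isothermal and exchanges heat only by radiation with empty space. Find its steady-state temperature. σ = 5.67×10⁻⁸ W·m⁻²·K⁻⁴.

T ≈ 328 K

At steady state, absorbed solar power + internal power = radiated power.
Absorbed: α·S·A_cross = 0.69·239·0.1670 = 27.54 W (cross-section A).
Total input = 27.54 + 48.5 = 76.04 W.
Radiated: εσ·A_surf·T⁴ with A_surf = A = 0.1670 m².
T⁴ = 76.04/(0.69·5.67×10⁻⁸·0.1670) = 1.164×10¹⁰ K⁴.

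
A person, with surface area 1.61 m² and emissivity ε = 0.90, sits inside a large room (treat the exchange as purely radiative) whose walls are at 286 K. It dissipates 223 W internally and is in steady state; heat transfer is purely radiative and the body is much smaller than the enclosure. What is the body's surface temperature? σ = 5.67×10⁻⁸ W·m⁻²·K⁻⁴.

For a small grey body in a large enclosure, net radiated power = εσA(T⁴ − T_w⁴).
Steady state: P = εσA(T⁴ − T_w⁴) with A = 1.61 m².
T⁴ = P/(εσA) + T_w⁴ = 223/(0.90·5.67×10⁻⁸·1.610) + (286)⁴
    = 2.714×10⁹ + 6.691×10⁹ = 9.405×10⁹ K⁴.

T ≈ 311 K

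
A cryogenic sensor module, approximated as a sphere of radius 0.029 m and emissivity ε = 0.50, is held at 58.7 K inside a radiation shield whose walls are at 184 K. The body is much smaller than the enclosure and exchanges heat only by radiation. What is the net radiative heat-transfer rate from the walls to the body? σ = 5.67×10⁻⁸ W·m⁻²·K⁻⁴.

For a small grey body in a large enclosure: P_net = εσA(T_body⁴ − T_wall⁴).
A = 4πr² = 0.01057 m²; T_body⁴ − T_wall⁴ = 1.187×10⁷ − 1.146×10⁹ = -1.134×10⁹ K⁴.
|P_net| = 0.50·5.67×10⁻⁸·0.01057·1.134×10⁹.

P_net ≈ 0.340 W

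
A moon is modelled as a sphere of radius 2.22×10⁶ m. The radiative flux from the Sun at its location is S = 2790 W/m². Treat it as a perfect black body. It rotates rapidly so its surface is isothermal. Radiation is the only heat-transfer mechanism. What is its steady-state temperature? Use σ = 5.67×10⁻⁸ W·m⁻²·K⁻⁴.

At equilibrium, absorbed power = emitted power.
Absorbing cross-section = πr² = 1.548×10¹³ m²; emitting surface = 4πr² = 6.193×10¹³ m² (ratio 4).
S·A_cross = εσ·A_surf·T⁴  ⇒  T⁴ = S/(4σ).
T⁴ = 1.00·2790/(4·5.67×10⁻⁸) = 1.230×10¹⁰ K⁴.
T = (1.230×10¹⁰)^(1/4).

T ≈ 333 K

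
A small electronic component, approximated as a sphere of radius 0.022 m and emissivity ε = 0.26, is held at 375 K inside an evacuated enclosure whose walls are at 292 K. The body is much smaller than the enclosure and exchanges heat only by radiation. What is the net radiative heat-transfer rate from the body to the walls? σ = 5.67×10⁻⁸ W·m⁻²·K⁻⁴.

P_net ≈ 1.12 W

For a small grey body in a large enclosure: P_net = εσA(T_body⁴ − T_wall⁴).
A = 4πr² = 0.006082 m²; T_body⁴ − T_wall⁴ = 1.978×10¹⁰ − 7.270×10⁹ = 1.251×10¹⁰ K⁴.
|P_net| = 0.26·5.67×10⁻⁸·0.006082·1.251×10¹⁰.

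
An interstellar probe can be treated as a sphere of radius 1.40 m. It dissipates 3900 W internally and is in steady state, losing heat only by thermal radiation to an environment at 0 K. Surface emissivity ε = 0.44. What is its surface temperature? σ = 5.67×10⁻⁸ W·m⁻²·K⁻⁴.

T ≈ 282 K

Steady state: internal power = radiated power, P = εσA T⁴.
Radiating area A = 4πr² = 24.63 m².
T⁴ = P/(εσA) = 3900/(0.44·5.67×10⁻⁸·24.63) = 6.347×10⁹ K⁴.
T = (6.347×10⁹)^(1/4).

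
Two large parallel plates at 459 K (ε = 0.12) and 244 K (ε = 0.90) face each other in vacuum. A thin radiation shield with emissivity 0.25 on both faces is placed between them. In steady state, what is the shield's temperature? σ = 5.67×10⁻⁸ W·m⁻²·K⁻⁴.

In steady state the net flux on the hot side equals that on the cold side.
σ(T₁⁴−T_s⁴)/D₁ = σ(T_s⁴−T₂⁴)/D₂, with D₁ = 1/ε₁+1/ε_s−1 = 11.33, D₂ = 1/ε_s+1/ε₂−1 = 4.111.
Solve for T_s⁴: T_s⁴ = (D₂·T₁⁴ + D₁·T₂⁴)/(D₁+D₂) = 1.442×10¹⁰ K⁴.

T_s ≈ 347 K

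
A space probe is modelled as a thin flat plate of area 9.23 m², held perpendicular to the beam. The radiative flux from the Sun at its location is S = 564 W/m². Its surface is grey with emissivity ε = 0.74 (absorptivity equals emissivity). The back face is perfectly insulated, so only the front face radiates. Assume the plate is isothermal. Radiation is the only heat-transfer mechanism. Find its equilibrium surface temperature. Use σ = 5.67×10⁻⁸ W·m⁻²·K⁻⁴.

T ≈ 316 K

At equilibrium, absorbed power = emitted power.
Absorbing cross-section = A = 9.230 m²; emitting surface = A = 9.230 m² (ratio 1).
εS·A_cross = εσ·A_surf·T⁴  ⇒  T⁴ = S/(1σ)   (ε cancels).
T⁴ = 564/(1·5.67×10⁻⁸) = 9.947×10⁹ K⁴.
T = (9.947×10⁹)^(1/4).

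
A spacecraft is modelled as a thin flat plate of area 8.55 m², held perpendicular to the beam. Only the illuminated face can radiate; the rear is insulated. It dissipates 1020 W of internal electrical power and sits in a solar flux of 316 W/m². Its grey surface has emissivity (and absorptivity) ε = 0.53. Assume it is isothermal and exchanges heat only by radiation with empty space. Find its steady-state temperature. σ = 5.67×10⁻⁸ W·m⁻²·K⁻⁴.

At steady state, absorbed solar power + internal power = radiated power.
Absorbed: α·S·A_cross = 0.53·316·8.550 = 1432 W (cross-section A).
Total input = 1432 + 1020 = 2452 W.
Radiated: εσ·A_surf·T⁴ with A_surf = A = 8.550 m².
T⁴ = 2452/(0.53·5.67×10⁻⁸·8.550) = 9.543×10⁹ K⁴.

T ≈ 313 K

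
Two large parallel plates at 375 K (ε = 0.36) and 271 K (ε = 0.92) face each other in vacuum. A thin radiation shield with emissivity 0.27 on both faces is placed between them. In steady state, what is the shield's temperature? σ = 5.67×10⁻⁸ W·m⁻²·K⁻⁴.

In steady state the net flux on the hot side equals that on the cold side.
σ(T₁⁴−T_s⁴)/D₁ = σ(T_s⁴−T₂⁴)/D₂, with D₁ = 1/ε₁+1/ε_s−1 = 5.481, D₂ = 1/ε_s+1/ε₂−1 = 3.791.
Solve for T_s⁴: T_s⁴ = (D₂·T₁⁴ + D₁·T₂⁴)/(D₁+D₂) = 1.127×10¹⁰ K⁴.

T_s ≈ 326 K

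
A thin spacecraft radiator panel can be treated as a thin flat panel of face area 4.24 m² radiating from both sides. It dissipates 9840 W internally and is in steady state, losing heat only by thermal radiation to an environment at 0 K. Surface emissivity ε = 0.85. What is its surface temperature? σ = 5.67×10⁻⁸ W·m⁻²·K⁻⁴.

T ≈ 394 K

Steady state: internal power = radiated power, P = εσA T⁴.
Radiating area A = 2·4.24 = 8.480 m².
T⁴ = P/(εσA) = 9840/(0.85·5.67×10⁻⁸·8.480) = 2.408×10¹⁰ K⁴.
T = (2.408×10¹⁰)^(1/4).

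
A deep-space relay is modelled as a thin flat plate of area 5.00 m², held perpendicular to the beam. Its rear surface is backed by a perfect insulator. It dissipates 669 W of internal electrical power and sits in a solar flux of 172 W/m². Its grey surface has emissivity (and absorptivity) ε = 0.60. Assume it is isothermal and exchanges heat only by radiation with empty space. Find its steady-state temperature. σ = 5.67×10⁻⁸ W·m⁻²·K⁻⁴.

At steady state, absorbed solar power + internal power = radiated power.
Absorbed: α·S·A_cross = 0.60·172·5.000 = 516.0 W (cross-section A).
Total input = 516.0 + 669 = 1185 W.
Radiated: εσ·A_surf·T⁴ with A_surf = A = 5.000 m².
T⁴ = 1185/(0.60·5.67×10⁻⁸·5.000) = 6.966×10⁹ K⁴.

T ≈ 289 K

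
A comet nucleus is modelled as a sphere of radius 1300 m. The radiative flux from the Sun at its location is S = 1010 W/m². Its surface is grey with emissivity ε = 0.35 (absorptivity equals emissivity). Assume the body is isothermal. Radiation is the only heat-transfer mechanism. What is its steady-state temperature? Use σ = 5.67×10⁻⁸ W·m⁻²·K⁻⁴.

T ≈ 258 K

At equilibrium, absorbed power = emitted power.
Absorbing cross-section = πr² = 5.309×10⁶ m²; emitting surface = 4πr² = 2.124×10⁷ m² (ratio 4).
εS·A_cross = εσ·A_surf·T⁴  ⇒  T⁴ = S/(4σ)   (ε cancels).
T⁴ = 1010/(4·5.67×10⁻⁸) = 4.453×10⁹ K⁴.
T = (4.453×10⁹)^(1/4).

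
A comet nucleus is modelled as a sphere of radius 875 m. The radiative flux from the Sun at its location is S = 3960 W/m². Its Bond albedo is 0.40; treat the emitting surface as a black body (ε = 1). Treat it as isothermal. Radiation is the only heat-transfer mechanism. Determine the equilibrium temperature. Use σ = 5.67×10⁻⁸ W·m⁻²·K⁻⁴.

At equilibrium, absorbed power = emitted power.
Absorbing cross-section = πr² = 2.405×10⁶ m²; emitting surface = 4πr² = 9.621×10⁶ m² (ratio 4).
(1−a)S·A_cross = εσ·A_surf·T⁴  ⇒  T⁴ = (1−a)S/(4σ).
T⁴ = 0.600·3960/(4·5.67×10⁻⁸) = 1.048×10¹⁰ K⁴.
T = (1.048×10¹⁰)^(1/4).

T ≈ 320 K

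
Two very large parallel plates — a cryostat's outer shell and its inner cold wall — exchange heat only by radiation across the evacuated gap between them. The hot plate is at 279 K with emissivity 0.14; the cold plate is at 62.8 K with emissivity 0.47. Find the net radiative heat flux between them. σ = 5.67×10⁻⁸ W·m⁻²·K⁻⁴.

For two infinite grey parallel plates, q = σ(T₁⁴ − T₂⁴)/(1/ε₁ + 1/ε₂ − 1).
T₁⁴ − T₂⁴ = 6.059×10⁹ − 1.555×10⁷ = 6.044×10⁹ K⁴.
1/ε₁ + 1/ε₂ − 1 = 7.143 + 2.128 − 1 = 8.271.
q = 5.67×10⁻⁸ × 6.044×10⁹ / 8.271.

q ≈ 41.4 W/m²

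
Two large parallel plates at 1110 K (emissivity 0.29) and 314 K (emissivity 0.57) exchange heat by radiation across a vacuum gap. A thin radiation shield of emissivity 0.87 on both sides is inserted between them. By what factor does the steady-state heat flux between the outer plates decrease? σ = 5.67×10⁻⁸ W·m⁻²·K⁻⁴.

Without shield: q₀ = σΔ(T⁴)/(1/ε₁+1/ε₂−1) with denominator 4.203.
With shield the two gaps are in series; the resistances add: (1/ε₁+1/ε_s−1)+(1/ε_s+1/ε₂−1) = 3.598+1.904 = 5.502.
Heat-flux ratio q₀/q = 5.502/4.203.

factor ≈ 1.31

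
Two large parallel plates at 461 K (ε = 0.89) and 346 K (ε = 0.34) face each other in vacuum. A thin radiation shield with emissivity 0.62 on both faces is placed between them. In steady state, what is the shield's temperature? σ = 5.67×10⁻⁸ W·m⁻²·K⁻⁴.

T_s ≈ 433 K

In steady state the net flux on the hot side equals that on the cold side.
σ(T₁⁴−T_s⁴)/D₁ = σ(T_s⁴−T₂⁴)/D₂, with D₁ = 1/ε₁+1/ε_s−1 = 1.736, D₂ = 1/ε_s+1/ε₂−1 = 3.554.
Solve for T_s⁴: T_s⁴ = (D₂·T₁⁴ + D₁·T₂⁴)/(D₁+D₂) = 3.504×10¹⁰ K⁴.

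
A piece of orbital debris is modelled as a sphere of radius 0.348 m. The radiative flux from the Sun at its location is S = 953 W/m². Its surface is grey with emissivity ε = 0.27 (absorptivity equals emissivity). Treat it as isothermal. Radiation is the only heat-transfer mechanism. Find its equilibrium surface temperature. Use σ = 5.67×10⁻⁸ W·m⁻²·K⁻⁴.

T ≈ 255 K

At equilibrium, absorbed power = emitted power.
Absorbing cross-section = πr² = 0.3805 m²; emitting surface = 4πr² = 1.522 m² (ratio 4).
εS·A_cross = εσ·A_surf·T⁴  ⇒  T⁴ = S/(4σ)   (ε cancels).
T⁴ = 953/(4·5.67×10⁻⁸) = 4.202×10⁹ K⁴.
T = (4.202×10⁹)^(1/4).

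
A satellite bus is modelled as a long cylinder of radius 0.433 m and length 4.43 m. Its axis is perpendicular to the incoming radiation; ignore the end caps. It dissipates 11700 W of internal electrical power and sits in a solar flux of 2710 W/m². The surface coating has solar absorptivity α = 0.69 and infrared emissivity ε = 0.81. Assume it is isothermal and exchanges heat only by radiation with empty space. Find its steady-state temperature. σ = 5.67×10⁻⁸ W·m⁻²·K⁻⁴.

T ≈ 430 K

At steady state, absorbed solar power + internal power = radiated power.
Absorbed: α·S·A_cross = 0.69·2710·3.836 = 7174 W (cross-section 2rL).
Total input = 7174 + 11700 = 18870 W.
Radiated: εσ·A_surf·T⁴ with A_surf = 2πrL = 12.05 m².
T⁴ = 18870/(0.81·5.67×10⁻⁸·12.05) = 3.410×10¹⁰ K⁴.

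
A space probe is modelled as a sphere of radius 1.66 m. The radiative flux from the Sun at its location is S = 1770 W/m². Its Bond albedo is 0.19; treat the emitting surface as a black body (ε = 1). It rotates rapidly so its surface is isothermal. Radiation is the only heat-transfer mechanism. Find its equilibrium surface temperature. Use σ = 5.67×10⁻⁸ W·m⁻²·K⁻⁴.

T ≈ 282 K

At equilibrium, absorbed power = emitted power.
Absorbing cross-section = πr² = 8.657 m²; emitting surface = 4πr² = 34.63 m² (ratio 4).
(1−a)S·A_cross = εσ·A_surf·T⁴  ⇒  T⁴ = (1−a)S/(4σ).
T⁴ = 0.810·1770/(4·5.67×10⁻⁸) = 6.321×10⁹ K⁴.
T = (6.321×10⁹)^(1/4).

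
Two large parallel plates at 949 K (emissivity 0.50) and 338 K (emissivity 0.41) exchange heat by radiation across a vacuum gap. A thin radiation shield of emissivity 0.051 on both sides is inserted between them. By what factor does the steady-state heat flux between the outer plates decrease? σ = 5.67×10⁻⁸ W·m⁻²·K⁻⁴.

factor ≈ 12.1

Without shield: q₀ = σΔ(T⁴)/(1/ε₁+1/ε₂−1) with denominator 3.439.
With shield the two gaps are in series; the resistances add: (1/ε₁+1/ε_s−1)+(1/ε_s+1/ε₂−1) = 20.61+21.05 = 41.65.
Heat-flux ratio q₀/q = 41.65/3.439.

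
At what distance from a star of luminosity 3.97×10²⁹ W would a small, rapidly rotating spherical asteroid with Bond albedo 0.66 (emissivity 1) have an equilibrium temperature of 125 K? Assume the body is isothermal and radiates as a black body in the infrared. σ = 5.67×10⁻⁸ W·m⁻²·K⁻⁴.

For an isothermal black-emitting sphere, (1−a)S·πr² = σ·4πr²·T⁴ ⇒ S = 4σT⁴/(1−a).
S = 4·5.67×10⁻⁸·(125)⁴/0.340 = 162.9 W/m².
Flux falls as S = L/(4πd²), so d = √(L/(4πS)) = √(3.97×10²⁹/(4π·162.9)).

d ≈ 1.39×10¹³ m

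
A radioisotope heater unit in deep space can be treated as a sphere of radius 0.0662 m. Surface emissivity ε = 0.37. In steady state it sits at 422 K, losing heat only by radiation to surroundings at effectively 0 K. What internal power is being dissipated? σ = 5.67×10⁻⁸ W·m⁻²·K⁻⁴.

Steady state: P = εσA T⁴.
A = 4πr² = 0.05507 m²; T⁴ = (422)⁴ = 3.171×10¹⁰ K⁴.
P = 0.37 × 5.67×10⁻⁸ × 0.05507 × 3.171×10¹⁰.

P ≈ 36.6 W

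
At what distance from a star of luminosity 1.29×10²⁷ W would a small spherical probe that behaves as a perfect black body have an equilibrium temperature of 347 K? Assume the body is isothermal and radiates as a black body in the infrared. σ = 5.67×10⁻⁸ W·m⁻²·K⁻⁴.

For an isothermal black-emitting sphere, (1−a)S·πr² = σ·4πr²·T⁴ ⇒ S = 4σT⁴/(1−a).
S = 4·5.67×10⁻⁸·(347)⁴/1.00 = 3288 W/m².
Flux falls as S = L/(4πd²), so d = √(L/(4πS)) = √(1.29×10²⁷/(4π·3288)).

d ≈ 1.77×10¹¹ m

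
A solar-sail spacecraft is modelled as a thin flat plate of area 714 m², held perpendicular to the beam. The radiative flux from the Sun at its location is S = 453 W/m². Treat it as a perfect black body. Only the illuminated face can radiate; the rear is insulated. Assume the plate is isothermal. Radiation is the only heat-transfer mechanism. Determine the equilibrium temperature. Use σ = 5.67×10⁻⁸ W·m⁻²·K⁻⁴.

At equilibrium, absorbed power = emitted power.
Absorbing cross-section = A = 714.0 m²; emitting surface = A = 714.0 m² (ratio 1).
S·A_cross = εσ·A_surf·T⁴  ⇒  T⁴ = S/(1σ).
T⁴ = 1.00·453/(1·5.67×10⁻⁸) = 7.989×10⁹ K⁴.
T = (7.989×10⁹)^(1/4).

T ≈ 299 K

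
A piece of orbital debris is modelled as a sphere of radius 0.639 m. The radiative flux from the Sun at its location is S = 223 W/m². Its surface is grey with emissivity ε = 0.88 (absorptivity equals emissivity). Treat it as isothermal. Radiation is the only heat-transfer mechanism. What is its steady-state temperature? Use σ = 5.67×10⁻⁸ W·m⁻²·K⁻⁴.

At equilibrium, absorbed power = emitted power.
Absorbing cross-section = πr² = 1.283 m²; emitting surface = 4πr² = 5.131 m² (ratio 4).
εS·A_cross = εσ·A_surf·T⁴  ⇒  T⁴ = S/(4σ)   (ε cancels).
T⁴ = 223/(4·5.67×10⁻⁸) = 9.832×10⁸ K⁴.
T = (9.832×10⁸)^(1/4).

T ≈ 177 K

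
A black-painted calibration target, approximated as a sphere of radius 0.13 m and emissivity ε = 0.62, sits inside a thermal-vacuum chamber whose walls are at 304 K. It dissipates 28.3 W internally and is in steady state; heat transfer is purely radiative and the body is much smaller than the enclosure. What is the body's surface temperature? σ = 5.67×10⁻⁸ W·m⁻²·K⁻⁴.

For a small grey body in a large enclosure, net radiated power = εσA(T⁴ − T_w⁴).
Steady state: P = εσA(T⁴ − T_w⁴) with A = 4πr² = 0.2124 m².
T⁴ = P/(εσA) + T_w⁴ = 28.3/(0.62·5.67×10⁻⁸·0.2124) + (304)⁴
    = 3.791×10⁹ + 8.541×10⁹ = 1.233×10¹⁰ K⁴.

T ≈ 333 K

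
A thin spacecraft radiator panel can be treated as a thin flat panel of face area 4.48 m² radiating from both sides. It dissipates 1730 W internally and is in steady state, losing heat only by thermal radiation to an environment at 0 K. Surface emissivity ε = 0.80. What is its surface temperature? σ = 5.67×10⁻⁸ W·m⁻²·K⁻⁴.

Steady state: internal power = radiated power, P = εσA T⁴.
Radiating area A = 2·4.48 = 8.960 m².
T⁴ = P/(εσA) = 1730/(0.80·5.67×10⁻⁸·8.960) = 4.257×10⁹ K⁴.
T = (4.257×10⁹)^(1/4).

T ≈ 255 K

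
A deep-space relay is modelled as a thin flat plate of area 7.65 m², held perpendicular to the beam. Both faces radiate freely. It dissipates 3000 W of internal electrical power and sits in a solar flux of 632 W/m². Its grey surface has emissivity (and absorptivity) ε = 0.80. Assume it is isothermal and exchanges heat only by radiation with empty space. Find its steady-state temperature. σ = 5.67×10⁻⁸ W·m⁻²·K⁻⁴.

T ≈ 315 K

At steady state, absorbed solar power + internal power = radiated power.
Absorbed: α·S·A_cross = 0.80·632·7.650 = 3868 W (cross-section A).
Total input = 3868 + 3000 = 6868 W.
Radiated: εσ·A_surf·T⁴ with A_surf = 2A = 15.30 m².
T⁴ = 6868/(0.80·5.67×10⁻⁸·15.30) = 9.896×10⁹ K⁴.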